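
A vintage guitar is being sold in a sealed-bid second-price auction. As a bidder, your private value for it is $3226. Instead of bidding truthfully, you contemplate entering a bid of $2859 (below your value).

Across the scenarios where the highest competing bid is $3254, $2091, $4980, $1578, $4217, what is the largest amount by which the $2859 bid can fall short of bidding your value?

$0

$3254: same outcome either way → loss $0.
$2091: same outcome either way → loss $0.
$4980: same outcome either way → loss $0.
$1578: same outcome either way → loss $0.
$4217: same outcome either way → loss $0.
Maximum loss: $0.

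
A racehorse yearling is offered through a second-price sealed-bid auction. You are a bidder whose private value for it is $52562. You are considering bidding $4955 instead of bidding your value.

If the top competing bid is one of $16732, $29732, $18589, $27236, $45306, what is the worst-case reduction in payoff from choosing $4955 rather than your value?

$35830

$16732: truthful gives $35830, deviation gives $0 → loss $35830.
$29732: truthful gives $22830, deviation gives $0 → loss $22830.
$18589: truthful gives $33973, deviation gives $0 → loss $33973.
$27236: truthful gives $25326, deviation gives $0 → loss $25326.
$45306: truthful gives $7256, deviation gives $0 → loss $7256.
Maximum loss: $35830.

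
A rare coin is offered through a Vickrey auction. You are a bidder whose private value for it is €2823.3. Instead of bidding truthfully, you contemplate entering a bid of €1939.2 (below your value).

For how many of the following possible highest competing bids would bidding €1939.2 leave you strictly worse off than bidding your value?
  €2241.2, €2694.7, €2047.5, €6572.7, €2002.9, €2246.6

5

The deviation hurts exactly when the highest competing bid lies strictly between €1939.2 and €2823.3 — underbidding then forfeits a profitable win.
€2241.2: inside the interval → strictly worse (loss €582.1).
€2694.7: inside the interval → strictly worse (loss €128.6).
€2047.5: inside the interval → strictly worse (loss €775.8).
€6572.7: above both → same outcome either way.
€2002.9: inside the interval → strictly worse (loss €820.4).
€2246.6: inside the interval → strictly worse (loss €576.7).
Count: 5.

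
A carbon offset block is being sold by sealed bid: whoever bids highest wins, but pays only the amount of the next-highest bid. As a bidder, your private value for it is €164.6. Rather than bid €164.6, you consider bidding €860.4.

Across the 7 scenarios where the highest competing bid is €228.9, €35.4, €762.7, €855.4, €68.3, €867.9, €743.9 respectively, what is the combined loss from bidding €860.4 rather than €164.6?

€1932.5

The deviation costs you only when the competing bid falls strictly between €164.6 and €860.4; elsewhere both bids give the same outcome.
€228.9: truthful payoff €0, deviation payoff −€64.3 → loss €64.3.
€35.4: outcomes coincide → loss €0.
€762.7: truthful payoff €0, deviation payoff −€598.1 → loss €598.1.
€855.4: truthful payoff €0, deviation payoff −€690.8 → loss €690.8.
€68.3: outcomes coincide → loss €0.
€867.9: outcomes coincide → loss €0.
€743.9: truthful payoff €0, deviation payoff −€579.3 → loss €579.3.
Total loss = €64.3 + €598.1 + €690.8 + €579.3 = €1932.5.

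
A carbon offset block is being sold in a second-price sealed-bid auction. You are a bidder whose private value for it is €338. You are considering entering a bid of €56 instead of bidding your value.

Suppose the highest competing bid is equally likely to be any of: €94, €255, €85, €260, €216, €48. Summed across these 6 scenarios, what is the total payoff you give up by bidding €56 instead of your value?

€780

The deviation costs you only when the competing bid falls strictly between €56 and €338; elsewhere both bids give the same outcome.
€94: truthful payoff €244, deviation payoff €0 → loss €244.
€255: truthful payoff €83, deviation payoff €0 → loss €83.
€85: truthful payoff €253, deviation payoff €0 → loss €253.
€260: truthful payoff €78, deviation payoff €0 → loss €78.
€216: truthful payoff €122, deviation payoff €0 → loss €122.
€48: outcomes coincide → loss €0.
Total loss = €244 + €83 + €253 + €78 + €122 = €780.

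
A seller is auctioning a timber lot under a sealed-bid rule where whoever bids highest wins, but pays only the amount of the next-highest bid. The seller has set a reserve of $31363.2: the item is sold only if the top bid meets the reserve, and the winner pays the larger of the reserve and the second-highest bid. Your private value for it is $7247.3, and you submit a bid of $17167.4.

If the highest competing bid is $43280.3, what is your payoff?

$0

Your bid $17167.4 is below the highest competing bid $43280.3, so you lose. Payoff $0.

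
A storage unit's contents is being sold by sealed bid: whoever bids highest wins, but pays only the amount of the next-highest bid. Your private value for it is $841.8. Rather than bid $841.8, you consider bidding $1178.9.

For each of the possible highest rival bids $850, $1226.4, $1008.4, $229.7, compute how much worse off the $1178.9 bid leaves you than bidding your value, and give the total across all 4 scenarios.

$174.8

The deviation costs you only when the competing bid falls strictly between $841.8 and $1178.9; elsewhere both bids give the same outcome.
$850: truthful payoff $0, deviation payoff −$8.2 → loss $8.2.
$1226.4: outcomes coincide → loss $0.
$1008.4: truthful payoff $0, deviation payoff −$166.6 → loss $166.6.
$229.7: outcomes coincide → loss $0.
Total loss = $8.2 + $166.6 = $174.8.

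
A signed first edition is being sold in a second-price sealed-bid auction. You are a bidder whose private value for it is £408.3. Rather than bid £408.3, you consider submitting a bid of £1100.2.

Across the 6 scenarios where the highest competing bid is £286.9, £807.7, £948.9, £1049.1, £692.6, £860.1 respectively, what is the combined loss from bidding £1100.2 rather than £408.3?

The deviation costs you only when the competing bid falls strictly between £408.3 and £1100.2; elsewhere both bids give the same outcome.
£286.9: outcomes coincide → loss £0.
£807.7: truthful payoff £0, deviation payoff −£399.4 → loss £399.4.
£948.9: truthful payoff £0, deviation payoff −£540.6 → loss £540.6.
£1049.1: truthful payoff £0, deviation payoff −£640.8 → loss £640.8.
£692.6: truthful payoff £0, deviation payoff −£284.3 → loss £284.3.
£860.1: truthful payoff £0, deviation payoff −£451.8 → loss £451.8.
Total loss = £399.4 + £540.6 + £640.8 + £284.3 + £451.8 = £2316.9.
Because the price is fixed by the runner-up's bid, deviating from your value can only change a good outcome into a bad one — never the reverse.

£2316.9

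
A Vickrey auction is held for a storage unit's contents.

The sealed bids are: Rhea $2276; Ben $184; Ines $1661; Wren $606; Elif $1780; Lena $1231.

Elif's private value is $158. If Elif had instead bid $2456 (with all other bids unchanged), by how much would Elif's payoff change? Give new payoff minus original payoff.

The highest bid among the other bidders is $2276; Elif's bid doesn't change that.
Original bid $1780: Elif is not highest (top rival bid is $2276); payoff $0.
Alternative bid $2456: Elif is highest, pays the top rival bid $2276; payoff $158 − $2276 = −$2118.
Change in payoff = −$2118 − ($0) = −$2118.

−$2118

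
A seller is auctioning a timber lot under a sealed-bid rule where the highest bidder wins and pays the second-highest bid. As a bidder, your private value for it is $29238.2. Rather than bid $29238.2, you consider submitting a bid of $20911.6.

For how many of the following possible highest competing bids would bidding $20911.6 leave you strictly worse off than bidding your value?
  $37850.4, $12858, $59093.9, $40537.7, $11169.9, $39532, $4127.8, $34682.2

0

The deviation hurts exactly when the highest competing bid lies strictly between $20911.6 and $29238.2 — underbidding then forfeits a profitable win.
$37850.4: above both → same outcome either way.
$12858: below both → same outcome either way.
$59093.9: above both → same outcome either way.
$40537.7: above both → same outcome either way.
$11169.9: below both → same outcome either way.
$39532: above both → same outcome either way.
$4127.8: below both → same outcome either way.
$34682.2: above both → same outcome either way.
Count: 0.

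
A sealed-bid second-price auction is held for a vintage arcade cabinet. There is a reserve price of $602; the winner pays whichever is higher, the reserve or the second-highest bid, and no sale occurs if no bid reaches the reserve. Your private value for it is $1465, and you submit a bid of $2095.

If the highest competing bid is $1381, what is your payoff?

$84

Your bid $2095 is the highest and exceeds the reserve.
Price = max(second-highest bid, reserve) = max($1381, $602) = $1381.
Payoff = $1465 − $1381 = $84.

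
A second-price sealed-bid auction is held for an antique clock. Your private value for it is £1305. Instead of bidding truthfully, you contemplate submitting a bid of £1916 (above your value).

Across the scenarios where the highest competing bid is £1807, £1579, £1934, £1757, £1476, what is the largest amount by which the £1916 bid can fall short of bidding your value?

£502

£1807: truthful gives £0, deviation gives −£502 → loss £502.
£1579: truthful gives £0, deviation gives −£274 → loss £274.
£1934: same outcome either way → loss £0.
£1757: truthful gives £0, deviation gives −£452 → loss £452.
£1476: truthful gives £0, deviation gives −£171 → loss £171.
Maximum loss: £502.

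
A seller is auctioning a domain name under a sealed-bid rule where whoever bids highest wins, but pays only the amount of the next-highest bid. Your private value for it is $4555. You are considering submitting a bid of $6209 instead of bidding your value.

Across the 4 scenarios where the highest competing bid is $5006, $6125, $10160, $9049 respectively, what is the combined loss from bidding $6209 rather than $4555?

The deviation costs you only when the competing bid falls strictly between $4555 and $6209; elsewhere both bids give the same outcome.
$5006: truthful payoff $0, deviation payoff −$451 → loss $451.
$6125: truthful payoff $0, deviation payoff −$1570 → loss $1570.
$10160: outcomes coincide → loss $0.
$9049: outcomes coincide → loss $0.
Total loss = $451 + $1570 = $2021.
Truthful bidding weakly dominates here: raising your bid can only win items priced above your value, and lowering it can only forfeit items priced below.

$2021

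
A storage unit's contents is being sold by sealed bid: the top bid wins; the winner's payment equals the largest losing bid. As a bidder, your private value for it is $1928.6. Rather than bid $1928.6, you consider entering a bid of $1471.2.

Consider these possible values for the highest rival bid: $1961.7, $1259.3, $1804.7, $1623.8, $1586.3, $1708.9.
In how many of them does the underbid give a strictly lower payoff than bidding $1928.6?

4

The deviation hurts exactly when the highest competing bid lies strictly between $1471.2 and $1928.6 — underbidding then forfeits a profitable win.
$1961.7: above both → same outcome either way.
$1259.3: below both → same outcome either way.
$1804.7: inside the interval → strictly worse (loss $123.9).
$1623.8: inside the interval → strictly worse (loss $304.8).
$1586.3: inside the interval → strictly worse (loss $342.3).
$1708.9: inside the interval → strictly worse (loss $219.7).
Count: 4.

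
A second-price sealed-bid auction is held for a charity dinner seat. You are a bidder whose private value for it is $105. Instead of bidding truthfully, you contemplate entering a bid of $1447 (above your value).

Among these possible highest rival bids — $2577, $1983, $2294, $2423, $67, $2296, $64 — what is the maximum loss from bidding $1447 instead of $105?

$0

$2577: same outcome either way → loss $0.
$1983: same outcome either way → loss $0.
$2294: same outcome either way → loss $0.
$2423: same outcome either way → loss $0.
$67: same outcome either way → loss $0.
$2296: same outcome either way → loss $0.
$64: same outcome either way → loss $0.
Maximum loss: $0.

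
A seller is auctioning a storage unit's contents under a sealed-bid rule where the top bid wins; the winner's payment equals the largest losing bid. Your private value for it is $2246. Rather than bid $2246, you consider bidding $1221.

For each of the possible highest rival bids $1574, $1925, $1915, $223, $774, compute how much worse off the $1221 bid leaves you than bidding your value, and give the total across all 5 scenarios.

The deviation costs you only when the competing bid falls strictly between $1221 and $2246; elsewhere both bids give the same outcome.
$1574: truthful payoff $672, deviation payoff $0 → loss $672.
$1925: truthful payoff $321, deviation payoff $0 → loss $321.
$1915: truthful payoff $331, deviation payoff $0 → loss $331.
$223: outcomes coincide → loss $0.
$774: outcomes coincide → loss $0.
Total loss = $672 + $321 + $331 = $1324.
Truthful bidding weakly dominates here: raising your bid can only win items priced above your value, and lowering it can only forfeit items priced below.

$1324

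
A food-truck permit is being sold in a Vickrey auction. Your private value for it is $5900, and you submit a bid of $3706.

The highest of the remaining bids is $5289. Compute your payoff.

$0

Your bid $3706 is below the highest competing bid $5289, so you lose.
A losing bidder pays nothing and receives nothing: payoff = $0.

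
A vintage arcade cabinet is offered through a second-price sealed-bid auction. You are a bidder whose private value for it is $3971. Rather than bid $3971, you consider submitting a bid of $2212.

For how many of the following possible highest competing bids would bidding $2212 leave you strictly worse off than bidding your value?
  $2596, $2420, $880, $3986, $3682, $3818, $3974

The deviation hurts exactly when the highest competing bid lies strictly between $2212 and $3971 — underbidding then forfeits a profitable win.
$2596: inside the interval → strictly worse (loss $1375).
$2420: inside the interval → strictly worse (loss $1551).
$880: below both → same outcome either way.
$3986: above both → same outcome either way.
$3682: inside the interval → strictly worse (loss $289).
$3818: inside the interval → strictly worse (loss $153).
$3974: above both → same outcome either way.
Count: 4.

4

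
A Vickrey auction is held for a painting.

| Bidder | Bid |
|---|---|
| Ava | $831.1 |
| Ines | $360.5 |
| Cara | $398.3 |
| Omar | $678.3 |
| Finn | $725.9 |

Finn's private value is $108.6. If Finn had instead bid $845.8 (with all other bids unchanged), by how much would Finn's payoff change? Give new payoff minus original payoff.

−$722.5

The highest bid among the other bidders is $831.1; Finn's bid doesn't change that.
Original bid $725.9: Finn is not highest (top rival bid is $831.1); payoff $0.
Alternative bid $845.8: Finn is highest, pays the top rival bid $831.1; payoff $108.6 − $831.1 = −$722.5.
Change in payoff = −$722.5 − ($0) = −$722.5.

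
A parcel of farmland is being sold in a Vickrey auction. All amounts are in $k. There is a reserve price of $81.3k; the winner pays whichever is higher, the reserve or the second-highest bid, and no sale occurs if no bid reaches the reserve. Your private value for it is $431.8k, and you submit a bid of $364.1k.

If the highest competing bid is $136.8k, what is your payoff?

$295k

Your bid $364.1k is the highest and exceeds the reserve.
Price = max(second-highest bid, reserve) = max($136.8k, $81.3k) = $136.8k.
Payoff = $431.8k − $136.8k = $295k.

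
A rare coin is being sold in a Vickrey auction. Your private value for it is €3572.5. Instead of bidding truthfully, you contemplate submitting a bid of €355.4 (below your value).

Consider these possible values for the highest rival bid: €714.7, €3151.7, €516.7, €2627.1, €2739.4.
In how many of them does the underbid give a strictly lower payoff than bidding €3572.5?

5

The deviation hurts exactly when the highest competing bid lies strictly between €355.4 and €3572.5 — underbidding then forfeits a profitable win.
€714.7: inside the interval → strictly worse (loss €2857.8).
€3151.7: inside the interval → strictly worse (loss €420.8).
€516.7: inside the interval → strictly worse (loss €3055.8).
€2627.1: inside the interval → strictly worse (loss €945.4).
€2739.4: inside the interval → strictly worse (loss €833.1).
Count: 5.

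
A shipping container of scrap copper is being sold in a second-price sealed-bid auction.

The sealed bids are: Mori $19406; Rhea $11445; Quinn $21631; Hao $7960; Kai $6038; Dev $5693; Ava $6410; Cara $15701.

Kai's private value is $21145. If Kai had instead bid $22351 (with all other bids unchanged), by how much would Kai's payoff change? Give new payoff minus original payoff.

−$486

The highest bid among the other bidders is $21631; Kai's bid doesn't change that.
Original bid $6038: Kai is not highest (top rival bid is $21631); payoff $0.
Alternative bid $22351: Kai is highest, pays the top rival bid $21631; payoff $21145 − $21631 = −$486.
Change in payoff = −$486 − ($0) = −$486.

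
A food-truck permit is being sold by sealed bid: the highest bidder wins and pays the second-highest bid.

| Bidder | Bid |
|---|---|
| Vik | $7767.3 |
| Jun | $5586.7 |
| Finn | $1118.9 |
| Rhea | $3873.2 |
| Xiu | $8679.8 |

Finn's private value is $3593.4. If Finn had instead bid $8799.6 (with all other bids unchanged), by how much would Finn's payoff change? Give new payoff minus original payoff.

−$5086.4

The highest bid among the other bidders is $8679.8; Finn's bid doesn't change that.
Original bid $1118.9: Finn is not highest (top rival bid is $8679.8); payoff $0.
Alternative bid $8799.6: Finn is highest, pays the top rival bid $8679.8; payoff $3593.4 − $8679.8 = −$5086.4.
Change in payoff = −$5086.4 − ($0) = −$5086.4.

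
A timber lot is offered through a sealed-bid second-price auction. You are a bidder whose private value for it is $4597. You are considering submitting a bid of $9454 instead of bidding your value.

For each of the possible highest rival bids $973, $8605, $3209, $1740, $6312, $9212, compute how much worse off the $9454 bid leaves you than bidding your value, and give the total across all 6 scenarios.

The deviation costs you only when the competing bid falls strictly between $4597 and $9454; elsewhere both bids give the same outcome.
$973: outcomes coincide → loss $0.
$8605: truthful payoff $0, deviation payoff −$4008 → loss $4008.
$3209: outcomes coincide → loss $0.
$1740: outcomes coincide → loss $0.
$6312: truthful payoff $0, deviation payoff −$1715 → loss $1715.
$9212: truthful payoff $0, deviation payoff −$4615 → loss $4615.
Total loss = $4008 + $1715 + $4615 = $10338.

$10338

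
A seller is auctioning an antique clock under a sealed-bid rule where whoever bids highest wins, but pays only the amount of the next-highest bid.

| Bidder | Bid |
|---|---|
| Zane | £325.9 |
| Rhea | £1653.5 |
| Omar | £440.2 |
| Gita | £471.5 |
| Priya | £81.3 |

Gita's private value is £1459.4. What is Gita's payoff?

Highest bid: Rhea at £1653.5, so Rhea wins.
Second-highest bid: Gita at £471.5 — that is the price the winner pays.
Gita did not win, so Gita pays nothing and receives nothing: payoff £0.

£0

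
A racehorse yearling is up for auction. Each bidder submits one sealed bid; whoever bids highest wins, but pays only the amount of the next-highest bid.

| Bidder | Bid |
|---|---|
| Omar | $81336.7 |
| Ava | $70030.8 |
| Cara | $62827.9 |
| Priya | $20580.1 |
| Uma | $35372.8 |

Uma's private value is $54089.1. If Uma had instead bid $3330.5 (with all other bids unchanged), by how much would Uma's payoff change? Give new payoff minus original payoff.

$0

The highest bid among the other bidders is $81336.7; Uma's bid doesn't change that.
Original bid $35372.8: Uma is not highest (top rival bid is $81336.7); payoff $0.
Alternative bid $3330.5: Uma is not highest (top rival bid is $81336.7); payoff $0.
Change in payoff = $0 − ($0) = $0.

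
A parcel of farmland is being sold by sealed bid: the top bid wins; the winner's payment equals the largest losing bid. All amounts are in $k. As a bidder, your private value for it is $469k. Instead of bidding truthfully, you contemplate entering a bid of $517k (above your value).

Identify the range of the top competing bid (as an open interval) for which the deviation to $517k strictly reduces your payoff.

If the competing bid is below $469k, both bids win at the same price — no difference.
If it is above $517k, both bids lose — no difference.
If it lies strictly between $469k and $517k, bidding your value loses (payoff 0) while bidding $517k wins at a price above your value (payoff negative).
So the deviation strictly hurts on the open interval ($469k, $517k).

($469k, $517k)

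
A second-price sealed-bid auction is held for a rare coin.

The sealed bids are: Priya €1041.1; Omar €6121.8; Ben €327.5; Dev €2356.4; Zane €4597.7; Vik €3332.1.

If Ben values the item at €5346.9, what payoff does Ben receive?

€0

Highest bid: Omar at €6121.8, so Omar wins.
Second-highest bid: Zane at €4597.7 — that is the price the winner pays.
Ben did not win, so Ben pays nothing and receives nothing: payoff €0.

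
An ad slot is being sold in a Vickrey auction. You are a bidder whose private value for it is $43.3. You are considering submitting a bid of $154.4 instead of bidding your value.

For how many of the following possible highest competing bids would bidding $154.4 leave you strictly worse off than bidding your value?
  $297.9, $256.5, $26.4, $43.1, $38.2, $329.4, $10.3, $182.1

The deviation hurts exactly when the highest competing bid lies strictly between $43.3 and $154.4 — overbidding then wins at a price above your value.
$297.9: above both → same outcome either way.
$256.5: above both → same outcome either way.
$26.4: below both → same outcome either way.
$43.1: below both → same outcome either way.
$38.2: below both → same outcome either way.
$329.4: above both → same outcome either way.
$10.3: below both → same outcome either way.
$182.1: above both → same outcome either way.
Count: 0.

0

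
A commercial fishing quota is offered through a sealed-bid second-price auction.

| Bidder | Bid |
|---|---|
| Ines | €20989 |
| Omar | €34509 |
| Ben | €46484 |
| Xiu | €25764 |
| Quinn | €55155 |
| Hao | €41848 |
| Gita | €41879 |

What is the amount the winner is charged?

€46484

Highest bid: Quinn at €55155, so Quinn wins.
Second-highest bid: Ben at €46484 — that is the price the winner pays.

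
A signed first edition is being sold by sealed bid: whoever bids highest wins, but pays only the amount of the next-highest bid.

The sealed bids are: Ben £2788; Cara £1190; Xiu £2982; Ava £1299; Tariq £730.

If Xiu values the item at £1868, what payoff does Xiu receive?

Highest bid: Xiu at £2982, so Xiu wins.
Second-highest bid: Ben at £2788 — that is the price the winner pays.
Xiu's payoff = value − price = £1868 − £2788 = −£920.

−£920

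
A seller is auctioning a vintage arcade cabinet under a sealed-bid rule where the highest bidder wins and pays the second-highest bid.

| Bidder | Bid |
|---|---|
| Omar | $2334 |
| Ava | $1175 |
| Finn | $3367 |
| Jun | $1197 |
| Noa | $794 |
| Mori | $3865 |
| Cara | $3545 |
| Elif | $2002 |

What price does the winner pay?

$3545

Highest bid: Mori at $3865, so Mori wins.
Second-highest bid: Cara at $3545 — that is the price the winner pays.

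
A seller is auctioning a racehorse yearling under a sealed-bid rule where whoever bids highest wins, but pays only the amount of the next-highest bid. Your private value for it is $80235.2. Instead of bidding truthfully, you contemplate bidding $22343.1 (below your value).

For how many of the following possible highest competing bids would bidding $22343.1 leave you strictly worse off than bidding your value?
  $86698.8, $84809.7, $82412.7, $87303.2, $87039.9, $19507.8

0

The deviation hurts exactly when the highest competing bid lies strictly between $22343.1 and $80235.2 — underbidding then forfeits a profitable win.
$86698.8: above both → same outcome either way.
$84809.7: above both → same outcome either way.
$82412.7: above both → same outcome either way.
$87303.2: above both → same outcome either way.
$87039.9: above both → same outcome either way.
$19507.8: below both → same outcome either way.
Count: 0.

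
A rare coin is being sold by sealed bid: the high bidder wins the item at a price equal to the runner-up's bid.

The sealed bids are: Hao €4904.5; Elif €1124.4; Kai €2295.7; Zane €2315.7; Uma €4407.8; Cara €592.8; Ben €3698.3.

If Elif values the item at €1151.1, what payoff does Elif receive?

Highest bid: Hao at €4904.5, so Hao wins.
Second-highest bid: Uma at €4407.8 — that is the price the winner pays.
Elif did not win, so Elif pays nothing and receives nothing: payoff €0.

€0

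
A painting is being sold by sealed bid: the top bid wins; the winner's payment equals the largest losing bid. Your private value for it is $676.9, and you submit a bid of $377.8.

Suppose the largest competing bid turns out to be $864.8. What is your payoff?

Your bid $377.8 is below the highest competing bid $864.8, so you lose.
A losing bidder pays nothing and receives nothing: payoff = $0.

$0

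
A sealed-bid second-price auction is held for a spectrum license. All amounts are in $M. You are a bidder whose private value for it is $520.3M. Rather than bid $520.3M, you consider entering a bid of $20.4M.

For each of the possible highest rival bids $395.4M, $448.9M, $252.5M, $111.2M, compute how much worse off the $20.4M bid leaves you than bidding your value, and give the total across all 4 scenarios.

The deviation costs you only when the competing bid falls strictly between $20.4M and $520.3M; elsewhere both bids give the same outcome.
$395.4M: truthful payoff $124.9M, deviation payoff $0M → loss $124.9M.
$448.9M: truthful payoff $71.4M, deviation payoff $0M → loss $71.4M.
$252.5M: truthful payoff $267.8M, deviation payoff $0M → loss $267.8M.
$111.2M: truthful payoff $409.1M, deviation payoff $0M → loss $409.1M.
Total loss = $124.9M + $71.4M + $267.8M + $409.1M = $873.2M.

$873.2M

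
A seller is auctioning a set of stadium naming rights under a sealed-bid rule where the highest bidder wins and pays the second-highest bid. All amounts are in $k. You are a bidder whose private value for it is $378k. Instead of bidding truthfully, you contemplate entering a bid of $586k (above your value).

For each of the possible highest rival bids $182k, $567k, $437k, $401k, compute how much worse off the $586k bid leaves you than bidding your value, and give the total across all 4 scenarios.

$271k

The deviation costs you only when the competing bid falls strictly between $378k and $586k; elsewhere both bids give the same outcome.
$182k: outcomes coincide → loss $0k.
$567k: truthful payoff $0k, deviation payoff −$189k → loss $189k.
$437k: truthful payoff $0k, deviation payoff −$59k → loss $59k.
$401k: truthful payoff $0k, deviation payoff −$23k → loss $23k.
Total loss = $189k + $59k + $23k = $271k.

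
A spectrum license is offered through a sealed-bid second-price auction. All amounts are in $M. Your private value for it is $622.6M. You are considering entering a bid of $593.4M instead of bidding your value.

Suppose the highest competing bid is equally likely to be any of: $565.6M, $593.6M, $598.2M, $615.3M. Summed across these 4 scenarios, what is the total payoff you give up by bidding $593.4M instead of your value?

$60.7M

The deviation costs you only when the competing bid falls strictly between $593.4M and $622.6M; elsewhere both bids give the same outcome.
$565.6M: outcomes coincide → loss $0M.
$593.6M: truthful payoff $29M, deviation payoff $0M → loss $29M.
$598.2M: truthful payoff $24.4M, deviation payoff $0M → loss $24.4M.
$615.3M: truthful payoff $7.3M, deviation payoff $0M → loss $7.3M.
Total loss = $29M + $24.4M + $7.3M = $60.7M.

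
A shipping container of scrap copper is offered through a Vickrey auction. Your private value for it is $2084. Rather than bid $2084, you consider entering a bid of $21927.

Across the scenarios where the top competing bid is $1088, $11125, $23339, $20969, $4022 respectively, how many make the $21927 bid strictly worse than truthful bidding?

The deviation hurts exactly when the highest competing bid lies strictly between $2084 and $21927 — overbidding then wins at a price above your value.
$1088: below both → same outcome either way.
$11125: inside the interval → strictly worse (loss $9041).
$23339: above both → same outcome either way.
$20969: inside the interval → strictly worse (loss $18885).
$4022: inside the interval → strictly worse (loss $1938).
Count: 3.

3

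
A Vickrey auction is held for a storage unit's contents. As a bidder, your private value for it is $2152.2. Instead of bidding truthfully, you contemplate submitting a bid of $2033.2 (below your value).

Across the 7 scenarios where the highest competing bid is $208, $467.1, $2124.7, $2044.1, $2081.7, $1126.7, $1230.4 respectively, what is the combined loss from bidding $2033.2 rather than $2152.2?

The deviation costs you only when the competing bid falls strictly between $2033.2 and $2152.2; elsewhere both bids give the same outcome.
$208: outcomes coincide → loss $0.
$467.1: outcomes coincide → loss $0.
$2124.7: truthful payoff $27.5, deviation payoff $0 → loss $27.5.
$2044.1: truthful payoff $108.1, deviation payoff $0 → loss $108.1.
$2081.7: truthful payoff $70.5, deviation payoff $0 → loss $70.5.
$1126.7: outcomes coincide → loss $0.
$1230.4: outcomes coincide → loss $0.
Total loss = $27.5 + $108.1 + $70.5 = $206.1.

$206.1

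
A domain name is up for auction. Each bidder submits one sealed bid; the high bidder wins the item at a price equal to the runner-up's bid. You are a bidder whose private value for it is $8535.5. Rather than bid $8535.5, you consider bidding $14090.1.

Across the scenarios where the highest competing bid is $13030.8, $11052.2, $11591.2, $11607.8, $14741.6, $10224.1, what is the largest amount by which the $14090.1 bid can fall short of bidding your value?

$13030.8: truthful gives $0, deviation gives −$4495.3 → loss $4495.3.
$11052.2: truthful gives $0, deviation gives −$2516.7 → loss $2516.7.
$11591.2: truthful gives $0, deviation gives −$3055.7 → loss $3055.7.
$11607.8: truthful gives $0, deviation gives −$3072.3 → loss $3072.3.
$14741.6: same outcome either way → loss $0.
$10224.1: truthful gives $0, deviation gives −$1688.6 → loss $1688.6.
Maximum loss: $4495.3.

$4495.3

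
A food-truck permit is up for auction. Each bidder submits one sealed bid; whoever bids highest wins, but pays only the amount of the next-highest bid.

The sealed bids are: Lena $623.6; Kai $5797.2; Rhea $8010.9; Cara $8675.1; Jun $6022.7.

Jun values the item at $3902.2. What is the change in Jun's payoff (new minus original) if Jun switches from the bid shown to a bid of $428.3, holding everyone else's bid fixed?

$0

The highest bid among the other bidders is $8675.1; Jun's bid doesn't change that.
Original bid $6022.7: Jun is not highest (top rival bid is $8675.1); payoff $0.
Alternative bid $428.3: Jun is not highest (top rival bid is $8675.1); payoff $0.
Change in payoff = $0 − ($0) = $0.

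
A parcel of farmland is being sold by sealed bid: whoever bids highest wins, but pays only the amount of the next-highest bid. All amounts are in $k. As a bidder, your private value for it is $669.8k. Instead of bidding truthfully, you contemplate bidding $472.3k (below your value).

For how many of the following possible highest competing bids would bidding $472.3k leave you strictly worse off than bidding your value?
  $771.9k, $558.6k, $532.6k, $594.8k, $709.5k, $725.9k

3

The deviation hurts exactly when the highest competing bid lies strictly between $472.3k and $669.8k — underbidding then forfeits a profitable win.
$771.9k: above both → same outcome either way.
$558.6k: inside the interval → strictly worse (loss $111.2k).
$532.6k: inside the interval → strictly worse (loss $137.2k).
$594.8k: inside the interval → strictly worse (loss $75k).
$709.5k: above both → same outcome either way.
$725.9k: above both → same outcome either way.
Count: 3.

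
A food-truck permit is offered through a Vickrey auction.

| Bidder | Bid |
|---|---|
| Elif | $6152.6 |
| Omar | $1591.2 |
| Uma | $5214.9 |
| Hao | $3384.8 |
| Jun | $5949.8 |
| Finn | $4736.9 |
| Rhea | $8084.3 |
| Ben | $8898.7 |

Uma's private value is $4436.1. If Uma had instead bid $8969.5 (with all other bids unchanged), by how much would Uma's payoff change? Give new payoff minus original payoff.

−$4462.6

The highest bid among the other bidders is $8898.7; Uma's bid doesn't change that.
Original bid $5214.9: Uma is not highest (top rival bid is $8898.7); payoff $0.
Alternative bid $8969.5: Uma is highest, pays the top rival bid $8898.7; payoff $4436.1 − $8898.7 = −$4462.6.
Change in payoff = −$4462.6 − ($0) = −$4462.6.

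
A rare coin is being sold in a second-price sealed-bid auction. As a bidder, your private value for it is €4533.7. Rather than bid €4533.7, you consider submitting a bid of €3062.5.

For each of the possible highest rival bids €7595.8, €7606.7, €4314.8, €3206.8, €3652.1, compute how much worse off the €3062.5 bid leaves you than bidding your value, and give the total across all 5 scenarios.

€2427.4

The deviation costs you only when the competing bid falls strictly between €3062.5 and €4533.7; elsewhere both bids give the same outcome.
€7595.8: outcomes coincide → loss €0.
€7606.7: outcomes coincide → loss €0.
€4314.8: truthful payoff €218.9, deviation payoff €0 → loss €218.9.
€3206.8: truthful payoff €1326.9, deviation payoff €0 → loss €1326.9.
€3652.1: truthful payoff €881.6, deviation payoff €0 → loss €881.6.
Total loss = €218.9 + €1326.9 + €881.6 = €2427.4.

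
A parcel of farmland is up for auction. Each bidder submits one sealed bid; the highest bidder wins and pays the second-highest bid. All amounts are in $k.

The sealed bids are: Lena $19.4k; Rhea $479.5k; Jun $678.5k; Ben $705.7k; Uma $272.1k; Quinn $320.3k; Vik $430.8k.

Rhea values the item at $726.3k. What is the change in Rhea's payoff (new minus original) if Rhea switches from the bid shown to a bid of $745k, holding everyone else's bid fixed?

$20.6k

The highest bid among the other bidders is $705.7k; Rhea's bid doesn't change that.
Original bid $479.5k: Rhea is not highest (top rival bid is $705.7k); payoff $0k.
Alternative bid $745k: Rhea is highest, pays the top rival bid $705.7k; payoff $726.3k − $705.7k = $20.6k.
Change in payoff = $20.6k − ($0k) = $20.6k.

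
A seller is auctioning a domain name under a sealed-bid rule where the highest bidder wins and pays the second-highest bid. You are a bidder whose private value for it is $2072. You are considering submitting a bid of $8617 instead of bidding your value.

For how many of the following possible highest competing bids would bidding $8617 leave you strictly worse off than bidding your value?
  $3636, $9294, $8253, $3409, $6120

4

The deviation hurts exactly when the highest competing bid lies strictly between $2072 and $8617 — overbidding then wins at a price above your value.
$3636: inside the interval → strictly worse (loss $1564).
$9294: above both → same outcome either way.
$8253: inside the interval → strictly worse (loss $6181).
$3409: inside the interval → strictly worse (loss $1337).
$6120: inside the interval → strictly worse (loss $4048).
Count: 4.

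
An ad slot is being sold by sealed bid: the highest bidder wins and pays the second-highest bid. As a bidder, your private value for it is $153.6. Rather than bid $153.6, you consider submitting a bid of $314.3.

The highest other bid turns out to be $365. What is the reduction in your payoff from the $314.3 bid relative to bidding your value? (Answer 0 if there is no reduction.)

$0

Bidding your value $153.6: you lose (since $153.6 < $365). Payoff $0.
Bidding $314.3: you lose. Payoff $0.
Difference = $0 − $0 = $0; both bids lead to the same outcome because the competing bid is above both your value and your alternative bid.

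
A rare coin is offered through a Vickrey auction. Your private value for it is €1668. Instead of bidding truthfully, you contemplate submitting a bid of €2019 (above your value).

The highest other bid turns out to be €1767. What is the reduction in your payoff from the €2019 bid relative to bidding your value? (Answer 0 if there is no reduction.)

Bidding your value €1668: you lose (since €1668 < €1767). Payoff €0.
Bidding €2019: you win and pay €1767. Payoff €1668 − €1767 = −€99.
The competing bid €1767 lies between your value and your inflated bid, so overbidding wins an item priced above your value.
Loss from deviating = €0 − (−€99) = €99.

€99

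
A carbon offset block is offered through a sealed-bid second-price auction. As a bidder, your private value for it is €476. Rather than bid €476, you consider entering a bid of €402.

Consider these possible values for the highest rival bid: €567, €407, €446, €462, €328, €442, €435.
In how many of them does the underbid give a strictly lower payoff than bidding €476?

5

The deviation hurts exactly when the highest competing bid lies strictly between €402 and €476 — underbidding then forfeits a profitable win.
€567: above both → same outcome either way.
€407: inside the interval → strictly worse (loss €69).
€446: inside the interval → strictly worse (loss €30).
€462: inside the interval → strictly worse (loss €14).
€328: below both → same outcome either way.
€442: inside the interval → strictly worse (loss €34).
€435: inside the interval → strictly worse (loss €41).
Count: 5.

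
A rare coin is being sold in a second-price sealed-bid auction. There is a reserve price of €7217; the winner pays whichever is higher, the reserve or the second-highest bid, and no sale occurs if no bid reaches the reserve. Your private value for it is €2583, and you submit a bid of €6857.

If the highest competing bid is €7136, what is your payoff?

€0

Your bid €6857 is below the highest competing bid €7136, so you lose. Payoff €0.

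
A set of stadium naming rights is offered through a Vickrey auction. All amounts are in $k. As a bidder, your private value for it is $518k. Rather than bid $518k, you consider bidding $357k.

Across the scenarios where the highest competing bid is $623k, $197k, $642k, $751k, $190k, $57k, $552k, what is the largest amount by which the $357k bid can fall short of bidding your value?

$0k

$623k: same outcome either way → loss $0k.
$197k: same outcome either way → loss $0k.
$642k: same outcome either way → loss $0k.
$751k: same outcome either way → loss $0k.
$190k: same outcome either way → loss $0k.
$57k: same outcome either way → loss $0k.
$552k: same outcome either way → loss $0k.
Maximum loss: $0k.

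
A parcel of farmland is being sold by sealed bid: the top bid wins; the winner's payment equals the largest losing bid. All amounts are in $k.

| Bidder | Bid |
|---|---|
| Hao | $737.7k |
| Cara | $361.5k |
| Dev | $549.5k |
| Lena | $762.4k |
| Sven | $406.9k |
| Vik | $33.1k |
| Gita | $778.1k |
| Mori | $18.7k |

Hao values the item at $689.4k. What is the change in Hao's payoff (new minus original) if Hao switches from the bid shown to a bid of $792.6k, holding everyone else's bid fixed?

The highest bid among the other bidders is $778.1k; Hao's bid doesn't change that.
Original bid $737.7k: Hao is not highest (top rival bid is $778.1k); payoff $0k.
Alternative bid $792.6k: Hao is highest, pays the top rival bid $778.1k; payoff $689.4k − $778.1k = −$88.7k.
Change in payoff = −$88.7k − ($0k) = −$88.7k.

−$88.7k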